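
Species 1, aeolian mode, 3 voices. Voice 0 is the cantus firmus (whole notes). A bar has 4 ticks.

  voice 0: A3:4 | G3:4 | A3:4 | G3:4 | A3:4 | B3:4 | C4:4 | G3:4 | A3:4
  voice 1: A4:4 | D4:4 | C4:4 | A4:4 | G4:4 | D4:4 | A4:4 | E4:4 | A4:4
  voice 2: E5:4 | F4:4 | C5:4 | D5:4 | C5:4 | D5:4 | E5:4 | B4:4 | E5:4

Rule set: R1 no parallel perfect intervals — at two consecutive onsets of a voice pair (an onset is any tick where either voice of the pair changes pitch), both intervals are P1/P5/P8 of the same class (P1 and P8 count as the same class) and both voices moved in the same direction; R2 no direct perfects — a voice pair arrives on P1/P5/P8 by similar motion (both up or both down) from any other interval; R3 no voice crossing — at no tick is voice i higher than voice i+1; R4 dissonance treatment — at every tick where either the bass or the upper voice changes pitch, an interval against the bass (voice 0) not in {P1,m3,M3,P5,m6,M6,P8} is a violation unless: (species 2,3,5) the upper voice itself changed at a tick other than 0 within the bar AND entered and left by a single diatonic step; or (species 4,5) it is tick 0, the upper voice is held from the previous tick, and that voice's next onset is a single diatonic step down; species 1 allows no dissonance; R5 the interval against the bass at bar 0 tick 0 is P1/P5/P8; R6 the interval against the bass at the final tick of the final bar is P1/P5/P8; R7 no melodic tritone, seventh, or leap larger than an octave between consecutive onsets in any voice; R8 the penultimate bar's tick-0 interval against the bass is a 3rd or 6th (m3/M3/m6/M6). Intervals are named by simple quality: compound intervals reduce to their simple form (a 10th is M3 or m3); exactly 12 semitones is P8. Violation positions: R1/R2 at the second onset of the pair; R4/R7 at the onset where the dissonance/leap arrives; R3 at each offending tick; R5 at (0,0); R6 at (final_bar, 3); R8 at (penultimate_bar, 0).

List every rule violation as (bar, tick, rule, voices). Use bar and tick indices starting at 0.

(1, 0, R2, (0, 1))
(1, 0, R4, (0, 2))
(1, 0, R7, (2,))
(3, 0, R4, (0, 1))
(4, 0, R4, (0, 1))
(6, 0, R2, (1, 2))
(7, 0, R1, (1, 2))
(8, 0, R1, (1, 2))
(8, 0, R2, (0, 1))
(8, 0, R2, (0, 2))

bar 0: v0=A3 v1=A4 v2=E5 downbeat P5
bar 1: v0=G3 v1=D4 v2=F4 downbeat m7
bar 2: v0=A3 v1=C4 v2=C5 downbeat m3
bar 3: v0=G3 v1=A4 v2=D5 downbeat P5
bar 4: v0=A3 v1=G4 v2=C5 downbeat m3
bar 5: v0=B3 v1=D4 v2=D5 downbeat m3
bar 6: v0=C4 v1=A4 v2=E5 downbeat M3
bar 7: v0=G3 v1=E4 v2=B4 downbeat M3
bar 8: v0=A3 v1=A4 v2=E5 downbeat P5
  -> R2 @ bar 1 tick 0 v(0, 1): A3/A4 P8 -> G3/D4 P5 similar
  -> R4 @ bar 1 tick 0 v(0, 2): G3/F4 m7 untreated
  -> R7 @ bar 1 tick 0 v(2,): E5->F4 leap 11st
  -> R4 @ bar 3 tick 0 v(0, 1): G3/A4 M2 untreated
  -> R4 @ bar 4 tick 0 v(0, 1): A3/G4 m7 untreated
  -> R2 @ bar 6 tick 0 v(1, 2): D4/D5 P8 -> A4/E5 P5 similar
  -> R1 @ bar 7 tick 0 v(1, 2): A4/E5 P5 -> E4/B4 P5 similar
  -> R1 @ bar 8 tick 0 v(1, 2): E4/B4 P5 -> A4/E5 P5 similar
  -> R2 @ bar 8 tick 0 v(0, 1): G3/E4 M6 -> A3/A4 P8 similar
  -> R2 @ bar 8 tick 0 v(0, 2): G3/B4 M3 -> A3/E5 P5 similar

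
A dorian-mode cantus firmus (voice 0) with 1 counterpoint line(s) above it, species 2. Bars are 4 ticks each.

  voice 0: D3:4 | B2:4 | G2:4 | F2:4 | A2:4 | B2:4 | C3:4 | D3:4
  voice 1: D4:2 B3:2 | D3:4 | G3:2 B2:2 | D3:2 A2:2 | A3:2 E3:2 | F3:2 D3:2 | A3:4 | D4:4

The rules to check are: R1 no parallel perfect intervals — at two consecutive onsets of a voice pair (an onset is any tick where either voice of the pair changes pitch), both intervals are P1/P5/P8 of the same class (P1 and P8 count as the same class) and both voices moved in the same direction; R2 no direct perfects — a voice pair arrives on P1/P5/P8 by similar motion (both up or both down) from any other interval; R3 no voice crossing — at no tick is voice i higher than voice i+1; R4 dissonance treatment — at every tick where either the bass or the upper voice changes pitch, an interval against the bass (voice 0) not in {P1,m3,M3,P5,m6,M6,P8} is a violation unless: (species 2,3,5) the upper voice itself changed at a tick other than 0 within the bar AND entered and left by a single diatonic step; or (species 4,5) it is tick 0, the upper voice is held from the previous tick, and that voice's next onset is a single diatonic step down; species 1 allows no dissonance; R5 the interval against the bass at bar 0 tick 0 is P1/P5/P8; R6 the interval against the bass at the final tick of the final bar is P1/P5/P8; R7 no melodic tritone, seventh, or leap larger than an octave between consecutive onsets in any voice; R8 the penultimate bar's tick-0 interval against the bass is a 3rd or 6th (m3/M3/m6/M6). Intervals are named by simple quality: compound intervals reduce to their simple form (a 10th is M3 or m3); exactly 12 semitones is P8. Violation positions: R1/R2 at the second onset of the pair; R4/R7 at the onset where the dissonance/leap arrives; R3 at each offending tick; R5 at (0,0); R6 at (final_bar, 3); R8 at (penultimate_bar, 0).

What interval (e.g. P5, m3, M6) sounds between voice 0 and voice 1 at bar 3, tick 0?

voice 0=F2 voice 1=D3 -> M6

M6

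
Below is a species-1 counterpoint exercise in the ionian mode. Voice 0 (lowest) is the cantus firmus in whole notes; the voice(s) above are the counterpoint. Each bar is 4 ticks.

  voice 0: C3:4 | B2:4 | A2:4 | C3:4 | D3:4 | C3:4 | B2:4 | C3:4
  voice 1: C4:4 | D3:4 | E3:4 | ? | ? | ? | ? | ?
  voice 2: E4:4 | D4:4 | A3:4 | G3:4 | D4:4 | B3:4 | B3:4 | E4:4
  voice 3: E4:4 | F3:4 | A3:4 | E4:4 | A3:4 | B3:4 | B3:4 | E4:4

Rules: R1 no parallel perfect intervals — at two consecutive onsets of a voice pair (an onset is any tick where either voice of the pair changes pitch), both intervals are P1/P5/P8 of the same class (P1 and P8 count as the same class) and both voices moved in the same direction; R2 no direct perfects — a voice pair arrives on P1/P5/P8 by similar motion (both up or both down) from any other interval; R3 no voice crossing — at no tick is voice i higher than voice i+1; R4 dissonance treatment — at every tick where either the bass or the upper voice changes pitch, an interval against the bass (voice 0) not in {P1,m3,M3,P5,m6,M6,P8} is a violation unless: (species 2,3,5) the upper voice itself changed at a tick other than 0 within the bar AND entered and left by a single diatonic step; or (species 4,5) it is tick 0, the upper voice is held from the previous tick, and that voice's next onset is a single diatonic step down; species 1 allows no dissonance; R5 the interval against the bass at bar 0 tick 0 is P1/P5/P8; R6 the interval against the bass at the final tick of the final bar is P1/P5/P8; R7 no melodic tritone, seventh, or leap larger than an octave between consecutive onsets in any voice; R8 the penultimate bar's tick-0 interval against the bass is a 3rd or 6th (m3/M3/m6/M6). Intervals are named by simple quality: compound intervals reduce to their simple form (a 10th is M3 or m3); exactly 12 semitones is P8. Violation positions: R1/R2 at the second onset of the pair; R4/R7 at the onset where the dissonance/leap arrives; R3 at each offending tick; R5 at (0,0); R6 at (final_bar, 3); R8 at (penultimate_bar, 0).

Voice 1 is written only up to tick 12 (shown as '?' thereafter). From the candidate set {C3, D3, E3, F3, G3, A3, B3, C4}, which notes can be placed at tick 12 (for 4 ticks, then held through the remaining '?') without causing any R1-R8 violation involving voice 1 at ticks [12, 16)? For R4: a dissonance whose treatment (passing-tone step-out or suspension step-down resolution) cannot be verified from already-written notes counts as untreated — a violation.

{E3}

C3: violates R2
D3: violates R4
E3: legal
F3: violates R4
G3: violates R1
A3: violates R2,R3
B3: violates R3,R4
C4: violates R2,R3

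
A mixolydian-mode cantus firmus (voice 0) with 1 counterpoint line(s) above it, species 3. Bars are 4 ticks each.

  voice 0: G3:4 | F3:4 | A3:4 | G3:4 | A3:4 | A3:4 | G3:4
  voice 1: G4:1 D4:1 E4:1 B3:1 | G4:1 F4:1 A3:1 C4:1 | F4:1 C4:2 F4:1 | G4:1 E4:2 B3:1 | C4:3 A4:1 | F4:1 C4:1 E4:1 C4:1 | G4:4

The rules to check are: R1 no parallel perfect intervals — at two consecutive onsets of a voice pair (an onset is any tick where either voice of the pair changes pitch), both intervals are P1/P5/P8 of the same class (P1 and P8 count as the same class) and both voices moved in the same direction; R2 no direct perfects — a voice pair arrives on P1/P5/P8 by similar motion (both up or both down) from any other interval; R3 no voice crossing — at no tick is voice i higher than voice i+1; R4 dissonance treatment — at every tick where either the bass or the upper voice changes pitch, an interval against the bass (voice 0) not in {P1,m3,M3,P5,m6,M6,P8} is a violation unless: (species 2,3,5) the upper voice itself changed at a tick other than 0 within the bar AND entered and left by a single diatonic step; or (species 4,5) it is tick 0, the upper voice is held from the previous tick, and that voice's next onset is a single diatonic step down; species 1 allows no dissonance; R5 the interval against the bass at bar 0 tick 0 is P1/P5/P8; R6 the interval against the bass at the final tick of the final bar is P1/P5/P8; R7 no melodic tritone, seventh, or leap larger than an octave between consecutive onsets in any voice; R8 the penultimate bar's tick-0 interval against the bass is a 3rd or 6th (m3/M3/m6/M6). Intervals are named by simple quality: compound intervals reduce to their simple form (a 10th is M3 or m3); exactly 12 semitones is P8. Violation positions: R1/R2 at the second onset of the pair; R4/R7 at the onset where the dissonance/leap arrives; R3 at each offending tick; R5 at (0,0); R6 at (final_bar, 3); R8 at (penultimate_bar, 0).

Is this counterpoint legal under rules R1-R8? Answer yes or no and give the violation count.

No (1 violations)

bar 0: v0=G3 v1=G4 (P8)
bar 1: v0=F3 v1=G4 (M2)
bar 2: v0=A3 v1=F4 (m6)
bar 3: v0=G3 v1=G4 (P8)
bar 4: v0=A3 v1=C4 (m3)
bar 5: v0=A3 v1=F4 (m6)
bar 6: v0=G3 v1=G4 (P8)
  R4 @ bar1.0: F3/G4 M2 untreated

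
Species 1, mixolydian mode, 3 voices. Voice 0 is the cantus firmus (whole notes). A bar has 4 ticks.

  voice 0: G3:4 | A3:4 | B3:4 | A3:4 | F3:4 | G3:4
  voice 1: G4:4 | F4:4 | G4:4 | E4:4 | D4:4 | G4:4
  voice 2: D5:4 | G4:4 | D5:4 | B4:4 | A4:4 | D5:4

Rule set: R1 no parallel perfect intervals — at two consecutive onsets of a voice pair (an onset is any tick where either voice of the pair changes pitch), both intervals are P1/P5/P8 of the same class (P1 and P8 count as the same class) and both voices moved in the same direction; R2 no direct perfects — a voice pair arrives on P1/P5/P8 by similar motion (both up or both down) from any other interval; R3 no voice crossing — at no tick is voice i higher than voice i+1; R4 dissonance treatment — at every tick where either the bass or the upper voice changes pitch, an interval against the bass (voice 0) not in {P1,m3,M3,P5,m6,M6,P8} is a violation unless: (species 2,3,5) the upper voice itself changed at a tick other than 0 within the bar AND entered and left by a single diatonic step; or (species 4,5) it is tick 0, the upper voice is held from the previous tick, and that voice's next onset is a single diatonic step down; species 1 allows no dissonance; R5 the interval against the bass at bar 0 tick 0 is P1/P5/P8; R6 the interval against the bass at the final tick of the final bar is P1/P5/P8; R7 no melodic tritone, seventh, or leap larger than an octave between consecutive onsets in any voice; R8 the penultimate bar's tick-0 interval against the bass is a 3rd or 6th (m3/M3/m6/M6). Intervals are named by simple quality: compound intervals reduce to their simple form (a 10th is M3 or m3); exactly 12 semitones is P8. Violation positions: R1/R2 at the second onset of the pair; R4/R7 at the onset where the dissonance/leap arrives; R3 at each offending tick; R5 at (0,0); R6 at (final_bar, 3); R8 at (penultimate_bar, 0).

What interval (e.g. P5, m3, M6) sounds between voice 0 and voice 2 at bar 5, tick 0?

voice 0=G3 voice 2=D5 -> P5

P5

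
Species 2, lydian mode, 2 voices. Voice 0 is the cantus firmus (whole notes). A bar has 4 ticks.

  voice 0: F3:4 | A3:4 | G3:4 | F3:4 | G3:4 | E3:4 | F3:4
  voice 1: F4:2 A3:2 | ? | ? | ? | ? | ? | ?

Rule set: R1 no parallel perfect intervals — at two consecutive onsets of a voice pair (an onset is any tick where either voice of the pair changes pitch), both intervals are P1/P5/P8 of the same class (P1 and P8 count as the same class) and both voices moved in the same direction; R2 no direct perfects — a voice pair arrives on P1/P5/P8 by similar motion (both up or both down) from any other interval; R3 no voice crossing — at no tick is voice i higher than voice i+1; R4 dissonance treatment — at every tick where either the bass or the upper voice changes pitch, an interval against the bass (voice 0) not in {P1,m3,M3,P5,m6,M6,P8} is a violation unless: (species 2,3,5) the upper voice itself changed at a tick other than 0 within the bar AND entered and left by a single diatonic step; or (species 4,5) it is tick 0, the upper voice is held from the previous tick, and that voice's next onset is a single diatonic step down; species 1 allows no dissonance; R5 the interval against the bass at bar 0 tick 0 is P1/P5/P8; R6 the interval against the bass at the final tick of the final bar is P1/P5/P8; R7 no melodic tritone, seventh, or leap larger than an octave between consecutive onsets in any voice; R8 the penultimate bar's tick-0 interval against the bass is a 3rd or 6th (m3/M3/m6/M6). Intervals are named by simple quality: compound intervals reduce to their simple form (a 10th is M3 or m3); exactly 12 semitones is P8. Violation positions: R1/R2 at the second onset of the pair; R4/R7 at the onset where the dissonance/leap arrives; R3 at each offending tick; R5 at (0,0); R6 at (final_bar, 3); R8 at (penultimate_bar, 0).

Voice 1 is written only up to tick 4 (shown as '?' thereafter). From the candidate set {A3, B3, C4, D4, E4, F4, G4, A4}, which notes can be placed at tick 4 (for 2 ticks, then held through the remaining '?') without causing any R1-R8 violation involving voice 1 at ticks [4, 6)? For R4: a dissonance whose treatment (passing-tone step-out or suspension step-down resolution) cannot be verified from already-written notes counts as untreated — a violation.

A3: legal
B3: violates R4
C4: legal
D4: violates R4
E4: violates R2
F4: legal
G4: violates R4,R7
A4: violates R2

{A3, C4, F4}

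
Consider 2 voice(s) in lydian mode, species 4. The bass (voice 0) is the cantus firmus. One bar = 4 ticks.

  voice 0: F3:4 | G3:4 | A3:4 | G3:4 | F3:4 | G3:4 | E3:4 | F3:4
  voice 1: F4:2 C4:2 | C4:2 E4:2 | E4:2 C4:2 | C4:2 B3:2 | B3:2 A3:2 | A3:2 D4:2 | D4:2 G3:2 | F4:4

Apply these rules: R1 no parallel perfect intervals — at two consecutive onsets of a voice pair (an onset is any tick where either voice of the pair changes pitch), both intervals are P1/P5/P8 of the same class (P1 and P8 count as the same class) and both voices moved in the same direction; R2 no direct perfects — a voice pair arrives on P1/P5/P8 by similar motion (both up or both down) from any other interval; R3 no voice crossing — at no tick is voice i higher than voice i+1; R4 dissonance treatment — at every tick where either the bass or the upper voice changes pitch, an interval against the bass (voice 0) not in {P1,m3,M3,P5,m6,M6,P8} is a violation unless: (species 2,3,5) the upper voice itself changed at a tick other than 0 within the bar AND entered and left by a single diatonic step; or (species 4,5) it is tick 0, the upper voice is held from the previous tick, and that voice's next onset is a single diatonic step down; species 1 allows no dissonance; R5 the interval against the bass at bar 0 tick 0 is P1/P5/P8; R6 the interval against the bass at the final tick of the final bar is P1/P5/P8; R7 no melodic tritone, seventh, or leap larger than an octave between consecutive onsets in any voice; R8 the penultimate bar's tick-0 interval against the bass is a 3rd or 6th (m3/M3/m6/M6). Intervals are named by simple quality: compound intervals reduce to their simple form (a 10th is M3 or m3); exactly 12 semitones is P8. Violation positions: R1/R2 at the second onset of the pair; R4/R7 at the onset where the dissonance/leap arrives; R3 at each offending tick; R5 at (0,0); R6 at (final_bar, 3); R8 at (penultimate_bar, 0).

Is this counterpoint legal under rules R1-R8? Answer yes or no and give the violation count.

bar 0: v0=F3 v1=F4 (P8)
bar 1: v0=G3 v1=C4 (P4)
bar 2: v0=A3 v1=E4 (P5)
bar 3: v0=G3 v1=C4 (P4)
bar 4: v0=F3 v1=B3 (TT)
bar 5: v0=G3 v1=A3 (M2)
bar 6: v0=E3 v1=D4 (m7)
bar 7: v0=F3 v1=F4 (P8)
  R4 @ bar1.0: G3/C4 P4 untreated
  R4 @ bar5.0: G3/A3 M2 untreated
  R4 @ bar6.0: E3/D4 m7 untreated
  R8 @ bar6.0: penult m7 not 3rd/6th
  R2 @ bar7.0: E3/G3 m3 -> F3/F4 P8 similar
  R7 @ bar7.0: G3->F4 leap 10st

No (6 violations)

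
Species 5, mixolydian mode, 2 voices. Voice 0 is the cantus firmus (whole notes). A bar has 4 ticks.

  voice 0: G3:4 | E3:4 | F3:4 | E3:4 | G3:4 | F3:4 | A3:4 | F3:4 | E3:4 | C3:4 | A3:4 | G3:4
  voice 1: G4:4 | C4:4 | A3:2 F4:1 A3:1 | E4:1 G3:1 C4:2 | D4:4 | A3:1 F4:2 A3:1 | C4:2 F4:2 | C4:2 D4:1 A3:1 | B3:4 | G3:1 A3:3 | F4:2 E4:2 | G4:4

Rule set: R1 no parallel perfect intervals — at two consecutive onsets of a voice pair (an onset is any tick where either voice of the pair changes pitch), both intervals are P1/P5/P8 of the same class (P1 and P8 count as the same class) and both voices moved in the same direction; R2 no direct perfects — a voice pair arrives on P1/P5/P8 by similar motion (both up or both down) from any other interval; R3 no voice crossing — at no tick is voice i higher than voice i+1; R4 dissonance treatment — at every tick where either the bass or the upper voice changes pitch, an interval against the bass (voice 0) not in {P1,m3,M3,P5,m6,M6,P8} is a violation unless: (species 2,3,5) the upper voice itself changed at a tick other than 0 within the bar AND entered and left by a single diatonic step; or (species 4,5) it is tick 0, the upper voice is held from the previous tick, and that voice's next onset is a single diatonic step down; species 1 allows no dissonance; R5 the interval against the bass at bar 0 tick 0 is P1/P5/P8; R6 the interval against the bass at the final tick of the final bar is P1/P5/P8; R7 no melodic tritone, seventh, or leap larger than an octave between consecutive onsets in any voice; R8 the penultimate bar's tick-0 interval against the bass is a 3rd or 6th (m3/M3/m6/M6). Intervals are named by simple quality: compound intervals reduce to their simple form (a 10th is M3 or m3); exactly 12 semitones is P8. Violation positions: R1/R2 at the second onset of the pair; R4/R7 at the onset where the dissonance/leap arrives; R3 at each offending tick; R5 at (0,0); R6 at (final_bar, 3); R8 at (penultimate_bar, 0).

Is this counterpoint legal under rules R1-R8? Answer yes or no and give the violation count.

bar 0: v0=G3 v1=G4 (P8)
bar 1: v0=E3 v1=C4 (m6)
bar 2: v0=F3 v1=A3 (M3)
bar 3: v0=E3 v1=E4 (P8)
bar 4: v0=G3 v1=D4 (P5)
bar 5: v0=F3 v1=A3 (M3)
bar 6: v0=A3 v1=C4 (m3)
bar 7: v0=F3 v1=C4 (P5)
bar 8: v0=E3 v1=B3 (P5)
bar 9: v0=C3 v1=G3 (P5)
bar 10: v0=A3 v1=F4 (m6)
bar 11: v0=G3 v1=G4 (P8)
  R2 @ bar4.0: E3/C4 m6 -> G3/D4 P5 similar
  R2 @ bar7.0: A3/F4 m6 -> F3/C4 P5 similar
  R1 @ bar9.0: E3/B3 P5 -> C3/G3 P5 similar

No (3 violations)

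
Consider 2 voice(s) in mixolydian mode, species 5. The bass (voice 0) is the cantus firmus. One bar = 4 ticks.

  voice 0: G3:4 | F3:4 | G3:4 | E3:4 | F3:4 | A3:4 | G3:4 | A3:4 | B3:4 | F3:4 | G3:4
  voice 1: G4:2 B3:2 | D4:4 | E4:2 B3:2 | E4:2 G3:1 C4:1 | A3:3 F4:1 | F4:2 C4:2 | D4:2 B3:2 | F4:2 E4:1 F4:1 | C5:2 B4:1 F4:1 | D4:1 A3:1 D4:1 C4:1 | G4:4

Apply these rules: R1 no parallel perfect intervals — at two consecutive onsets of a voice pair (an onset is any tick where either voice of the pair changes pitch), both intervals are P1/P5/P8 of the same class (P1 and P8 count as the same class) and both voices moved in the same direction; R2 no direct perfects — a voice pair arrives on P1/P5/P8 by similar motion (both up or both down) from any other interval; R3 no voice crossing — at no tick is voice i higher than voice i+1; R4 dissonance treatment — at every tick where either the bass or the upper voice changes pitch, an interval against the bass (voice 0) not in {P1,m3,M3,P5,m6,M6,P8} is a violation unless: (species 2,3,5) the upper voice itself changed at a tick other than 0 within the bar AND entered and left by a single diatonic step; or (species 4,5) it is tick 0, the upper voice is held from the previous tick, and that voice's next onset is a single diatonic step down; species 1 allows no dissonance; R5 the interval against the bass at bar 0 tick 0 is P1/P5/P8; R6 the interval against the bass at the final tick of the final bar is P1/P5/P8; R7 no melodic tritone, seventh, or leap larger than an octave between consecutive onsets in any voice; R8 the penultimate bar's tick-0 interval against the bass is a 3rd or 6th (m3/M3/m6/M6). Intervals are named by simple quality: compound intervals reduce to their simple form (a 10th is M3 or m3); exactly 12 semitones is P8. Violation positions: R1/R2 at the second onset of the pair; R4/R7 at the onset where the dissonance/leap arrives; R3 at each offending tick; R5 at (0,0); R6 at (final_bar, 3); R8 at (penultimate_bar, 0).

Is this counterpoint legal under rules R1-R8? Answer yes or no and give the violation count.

No (6 violations)

bar 0: v0=G3 v1=G4 (P8)
bar 1: v0=F3 v1=D4 (M6)
bar 2: v0=G3 v1=E4 (M6)
bar 3: v0=E3 v1=E4 (P8)
bar 4: v0=F3 v1=A3 (M3)
bar 5: v0=A3 v1=F4 (m6)
bar 6: v0=G3 v1=D4 (P5)
bar 7: v0=A3 v1=F4 (m6)
bar 8: v0=B3 v1=C5 (m2)
bar 9: v0=F3 v1=D4 (M6)
bar 10: v0=G3 v1=G4 (P8)
  R7 @ bar7.0: B3->F4 leap 6st
  R4 @ bar8.0: B3/C5 m2 untreated
  R4 @ bar8.3: B3/F4 TT untreated
  R7 @ bar8.3: B4->F4 leap 6st
  R7 @ bar9.0: B3->F3 leap 6st
  R2 @ bar10.0: F3/C4 P5 -> G3/G4 P8 similar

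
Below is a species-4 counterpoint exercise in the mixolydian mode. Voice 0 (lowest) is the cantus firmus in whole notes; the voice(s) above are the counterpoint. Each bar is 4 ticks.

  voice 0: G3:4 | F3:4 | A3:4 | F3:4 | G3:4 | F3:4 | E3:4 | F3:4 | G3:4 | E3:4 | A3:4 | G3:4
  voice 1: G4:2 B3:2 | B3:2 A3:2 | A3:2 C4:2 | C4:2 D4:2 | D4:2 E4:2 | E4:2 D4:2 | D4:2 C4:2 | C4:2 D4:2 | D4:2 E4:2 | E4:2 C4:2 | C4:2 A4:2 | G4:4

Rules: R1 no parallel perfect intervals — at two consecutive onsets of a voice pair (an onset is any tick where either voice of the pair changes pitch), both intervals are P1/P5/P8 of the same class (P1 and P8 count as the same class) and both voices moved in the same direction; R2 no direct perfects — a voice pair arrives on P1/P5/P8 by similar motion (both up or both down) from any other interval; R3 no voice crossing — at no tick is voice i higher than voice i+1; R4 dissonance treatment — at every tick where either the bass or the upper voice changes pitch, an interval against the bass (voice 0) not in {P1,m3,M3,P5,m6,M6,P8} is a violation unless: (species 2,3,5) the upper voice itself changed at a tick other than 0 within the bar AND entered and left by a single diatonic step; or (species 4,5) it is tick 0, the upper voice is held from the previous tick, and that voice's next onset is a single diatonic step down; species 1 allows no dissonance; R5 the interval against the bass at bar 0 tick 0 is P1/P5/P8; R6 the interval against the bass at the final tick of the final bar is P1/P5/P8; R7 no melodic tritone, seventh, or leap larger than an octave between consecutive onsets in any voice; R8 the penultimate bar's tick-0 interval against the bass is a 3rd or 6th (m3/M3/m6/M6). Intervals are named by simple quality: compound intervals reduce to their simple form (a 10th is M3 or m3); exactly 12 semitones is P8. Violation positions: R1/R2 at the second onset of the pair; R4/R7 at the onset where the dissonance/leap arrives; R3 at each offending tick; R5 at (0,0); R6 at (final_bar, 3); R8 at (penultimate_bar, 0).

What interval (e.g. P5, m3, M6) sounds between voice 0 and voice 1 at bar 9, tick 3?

voice 0=E3 voice 1=C4 -> m6

m6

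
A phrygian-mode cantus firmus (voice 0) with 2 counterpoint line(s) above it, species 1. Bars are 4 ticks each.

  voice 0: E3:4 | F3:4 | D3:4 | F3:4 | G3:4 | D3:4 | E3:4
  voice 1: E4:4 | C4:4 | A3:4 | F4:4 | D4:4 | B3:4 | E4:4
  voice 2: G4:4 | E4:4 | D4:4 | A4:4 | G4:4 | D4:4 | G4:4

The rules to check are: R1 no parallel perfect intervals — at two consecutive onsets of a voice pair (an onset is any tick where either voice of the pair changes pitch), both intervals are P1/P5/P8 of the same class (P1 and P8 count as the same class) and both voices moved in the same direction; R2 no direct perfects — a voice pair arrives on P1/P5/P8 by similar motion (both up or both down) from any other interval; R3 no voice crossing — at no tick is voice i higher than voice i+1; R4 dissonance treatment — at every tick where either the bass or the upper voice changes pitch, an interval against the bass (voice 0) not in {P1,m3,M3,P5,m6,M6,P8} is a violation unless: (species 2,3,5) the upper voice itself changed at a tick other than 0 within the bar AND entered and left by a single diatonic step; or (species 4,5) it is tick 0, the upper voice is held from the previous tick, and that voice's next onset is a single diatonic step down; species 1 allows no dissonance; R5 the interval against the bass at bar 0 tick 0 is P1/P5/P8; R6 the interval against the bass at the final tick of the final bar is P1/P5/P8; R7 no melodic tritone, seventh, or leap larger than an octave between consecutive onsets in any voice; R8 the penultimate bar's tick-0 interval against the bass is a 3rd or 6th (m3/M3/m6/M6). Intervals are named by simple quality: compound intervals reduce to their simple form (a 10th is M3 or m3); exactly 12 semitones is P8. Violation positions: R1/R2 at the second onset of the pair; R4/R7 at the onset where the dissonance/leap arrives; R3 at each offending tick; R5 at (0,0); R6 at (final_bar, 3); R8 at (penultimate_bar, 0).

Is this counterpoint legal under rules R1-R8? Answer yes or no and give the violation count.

No (9 violations)

bar 0: v0=E3 v1=E4 v2=G4 (m3)
bar 1: v0=F3 v1=C4 v2=E4 (M7)
bar 2: v0=D3 v1=A3 v2=D4 (P8)
bar 3: v0=F3 v1=F4 v2=A4 (M3)
bar 4: v0=G3 v1=D4 v2=G4 (P8)
bar 5: v0=D3 v1=B3 v2=D4 (P8)
bar 6: v0=E3 v1=E4 v2=G4 (m3)
  R5 @ bar0.0: opens on m3
  R4 @ bar1.0: F3/E4 M7 untreated
  R1 @ bar2.0: F3/C4 P5 -> D3/A3 P5 similar
  R2 @ bar2.0: F3/E4 M7 -> D3/D4 P8 similar
  R2 @ bar3.0: D3/A3 P5 -> F3/F4 P8 similar
  R1 @ bar5.0: G3/G4 P8 -> D3/D4 P8 similar
  R8 @ bar5.0: penult P8 not 3rd/6th
  R2 @ bar6.0: D3/B3 M6 -> E3/E4 P8 similar
  R6 @ bar6.3: closes on m3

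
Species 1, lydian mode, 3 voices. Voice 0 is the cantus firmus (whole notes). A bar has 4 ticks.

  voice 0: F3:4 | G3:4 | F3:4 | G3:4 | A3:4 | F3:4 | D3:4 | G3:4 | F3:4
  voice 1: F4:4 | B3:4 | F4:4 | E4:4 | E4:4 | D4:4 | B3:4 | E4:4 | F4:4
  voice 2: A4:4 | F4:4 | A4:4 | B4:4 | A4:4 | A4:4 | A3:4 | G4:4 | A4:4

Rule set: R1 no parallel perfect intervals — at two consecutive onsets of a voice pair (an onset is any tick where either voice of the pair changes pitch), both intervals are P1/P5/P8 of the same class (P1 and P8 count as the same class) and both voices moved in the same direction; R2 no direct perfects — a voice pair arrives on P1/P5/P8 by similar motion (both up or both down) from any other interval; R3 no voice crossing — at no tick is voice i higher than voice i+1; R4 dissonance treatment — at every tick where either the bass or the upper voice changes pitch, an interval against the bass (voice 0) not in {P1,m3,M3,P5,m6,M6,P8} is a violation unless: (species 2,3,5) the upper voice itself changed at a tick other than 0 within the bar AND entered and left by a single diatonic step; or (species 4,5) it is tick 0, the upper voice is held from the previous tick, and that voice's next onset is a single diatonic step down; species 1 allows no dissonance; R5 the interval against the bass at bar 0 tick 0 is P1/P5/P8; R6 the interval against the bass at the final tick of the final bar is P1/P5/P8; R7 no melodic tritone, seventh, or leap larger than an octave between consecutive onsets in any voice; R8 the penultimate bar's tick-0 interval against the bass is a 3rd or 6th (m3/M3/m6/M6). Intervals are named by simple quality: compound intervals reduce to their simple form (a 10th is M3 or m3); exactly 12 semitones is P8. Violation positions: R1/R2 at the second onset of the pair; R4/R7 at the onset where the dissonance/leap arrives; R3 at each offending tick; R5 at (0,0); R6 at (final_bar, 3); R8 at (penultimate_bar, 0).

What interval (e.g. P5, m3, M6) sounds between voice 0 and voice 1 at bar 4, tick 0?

P5

voice 0=A3 voice 1=E4 -> P5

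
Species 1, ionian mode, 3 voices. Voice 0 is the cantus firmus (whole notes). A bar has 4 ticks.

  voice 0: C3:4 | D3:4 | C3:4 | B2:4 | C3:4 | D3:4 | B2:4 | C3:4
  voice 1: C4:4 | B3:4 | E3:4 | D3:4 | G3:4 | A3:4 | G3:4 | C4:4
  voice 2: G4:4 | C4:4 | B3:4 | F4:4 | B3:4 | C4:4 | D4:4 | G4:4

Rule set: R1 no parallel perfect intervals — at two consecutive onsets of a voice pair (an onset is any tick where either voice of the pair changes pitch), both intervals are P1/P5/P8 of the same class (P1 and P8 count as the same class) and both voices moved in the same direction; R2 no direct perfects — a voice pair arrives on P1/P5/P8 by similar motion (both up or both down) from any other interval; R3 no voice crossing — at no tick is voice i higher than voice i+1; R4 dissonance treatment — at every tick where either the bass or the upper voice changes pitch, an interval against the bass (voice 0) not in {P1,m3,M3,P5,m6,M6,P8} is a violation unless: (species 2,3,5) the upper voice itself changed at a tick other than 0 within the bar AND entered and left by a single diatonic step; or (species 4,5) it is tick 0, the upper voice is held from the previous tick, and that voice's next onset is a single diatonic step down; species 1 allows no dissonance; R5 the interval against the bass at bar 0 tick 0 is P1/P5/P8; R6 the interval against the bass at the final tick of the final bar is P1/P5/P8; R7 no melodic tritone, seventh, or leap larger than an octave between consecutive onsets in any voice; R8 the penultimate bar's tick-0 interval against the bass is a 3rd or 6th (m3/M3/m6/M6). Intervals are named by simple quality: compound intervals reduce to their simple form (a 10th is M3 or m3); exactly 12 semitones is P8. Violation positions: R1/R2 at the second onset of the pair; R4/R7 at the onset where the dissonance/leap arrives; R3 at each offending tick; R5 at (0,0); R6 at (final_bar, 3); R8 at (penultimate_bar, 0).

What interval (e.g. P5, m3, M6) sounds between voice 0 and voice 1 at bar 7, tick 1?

P8

voice 0=C3 voice 1=C4 -> P8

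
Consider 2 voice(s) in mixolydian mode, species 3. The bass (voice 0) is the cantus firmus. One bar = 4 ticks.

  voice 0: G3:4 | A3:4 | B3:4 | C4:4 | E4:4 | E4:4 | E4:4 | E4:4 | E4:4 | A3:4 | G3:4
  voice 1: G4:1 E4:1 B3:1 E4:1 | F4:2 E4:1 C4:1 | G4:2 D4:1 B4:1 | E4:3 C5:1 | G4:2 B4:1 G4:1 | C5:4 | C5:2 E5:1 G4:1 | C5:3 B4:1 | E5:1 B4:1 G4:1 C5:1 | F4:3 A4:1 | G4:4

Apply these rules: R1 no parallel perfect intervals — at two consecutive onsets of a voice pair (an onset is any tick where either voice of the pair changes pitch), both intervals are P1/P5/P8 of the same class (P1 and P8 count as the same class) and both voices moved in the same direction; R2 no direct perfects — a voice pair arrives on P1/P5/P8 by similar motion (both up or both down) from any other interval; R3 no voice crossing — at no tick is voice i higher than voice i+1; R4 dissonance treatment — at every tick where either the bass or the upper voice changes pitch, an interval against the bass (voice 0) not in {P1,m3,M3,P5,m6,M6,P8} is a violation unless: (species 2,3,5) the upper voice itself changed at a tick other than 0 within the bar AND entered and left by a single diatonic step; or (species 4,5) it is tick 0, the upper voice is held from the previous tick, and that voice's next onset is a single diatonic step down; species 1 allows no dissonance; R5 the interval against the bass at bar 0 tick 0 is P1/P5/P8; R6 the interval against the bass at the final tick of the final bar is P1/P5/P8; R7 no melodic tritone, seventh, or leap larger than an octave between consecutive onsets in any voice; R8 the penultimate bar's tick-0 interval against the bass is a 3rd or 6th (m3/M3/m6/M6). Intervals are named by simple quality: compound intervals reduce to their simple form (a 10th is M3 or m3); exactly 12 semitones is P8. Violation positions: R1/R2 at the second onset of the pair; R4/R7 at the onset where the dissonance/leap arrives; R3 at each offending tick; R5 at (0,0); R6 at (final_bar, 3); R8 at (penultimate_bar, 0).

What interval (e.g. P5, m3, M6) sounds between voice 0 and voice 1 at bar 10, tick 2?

P8

voice 0=G3 voice 1=G4 -> P8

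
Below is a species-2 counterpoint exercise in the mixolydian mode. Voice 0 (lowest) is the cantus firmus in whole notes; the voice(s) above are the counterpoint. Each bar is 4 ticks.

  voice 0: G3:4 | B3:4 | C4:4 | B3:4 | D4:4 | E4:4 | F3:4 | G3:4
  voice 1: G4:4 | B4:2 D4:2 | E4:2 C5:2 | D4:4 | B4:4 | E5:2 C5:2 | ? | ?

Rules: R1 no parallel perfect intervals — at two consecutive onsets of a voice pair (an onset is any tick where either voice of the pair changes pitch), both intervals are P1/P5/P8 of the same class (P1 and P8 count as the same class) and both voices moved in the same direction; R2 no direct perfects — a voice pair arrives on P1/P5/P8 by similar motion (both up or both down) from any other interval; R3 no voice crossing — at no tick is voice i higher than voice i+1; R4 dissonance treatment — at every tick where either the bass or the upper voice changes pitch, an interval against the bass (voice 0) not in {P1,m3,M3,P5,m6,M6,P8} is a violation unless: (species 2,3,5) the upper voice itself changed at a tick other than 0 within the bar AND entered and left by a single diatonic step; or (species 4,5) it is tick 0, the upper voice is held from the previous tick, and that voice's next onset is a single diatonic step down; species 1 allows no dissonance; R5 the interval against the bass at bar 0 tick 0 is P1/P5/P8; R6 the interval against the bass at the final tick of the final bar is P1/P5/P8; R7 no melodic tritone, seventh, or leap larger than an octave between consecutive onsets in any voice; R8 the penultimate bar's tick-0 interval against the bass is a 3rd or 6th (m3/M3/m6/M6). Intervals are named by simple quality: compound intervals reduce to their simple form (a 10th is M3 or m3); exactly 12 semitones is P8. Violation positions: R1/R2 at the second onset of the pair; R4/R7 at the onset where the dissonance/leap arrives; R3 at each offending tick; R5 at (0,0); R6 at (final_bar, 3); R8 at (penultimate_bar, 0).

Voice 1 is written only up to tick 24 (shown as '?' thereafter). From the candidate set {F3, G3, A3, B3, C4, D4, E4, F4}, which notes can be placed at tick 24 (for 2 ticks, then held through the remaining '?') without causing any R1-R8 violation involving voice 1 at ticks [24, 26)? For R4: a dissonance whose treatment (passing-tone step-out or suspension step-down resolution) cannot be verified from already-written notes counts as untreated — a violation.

F3: violates R2,R7,R8
G3: violates R4,R7,R8
A3: violates R7
B3: violates R4,R7,R8
C4: violates R2,R8
D4: violates R7
E4: violates R4,R8
F4: violates R2,R8

{}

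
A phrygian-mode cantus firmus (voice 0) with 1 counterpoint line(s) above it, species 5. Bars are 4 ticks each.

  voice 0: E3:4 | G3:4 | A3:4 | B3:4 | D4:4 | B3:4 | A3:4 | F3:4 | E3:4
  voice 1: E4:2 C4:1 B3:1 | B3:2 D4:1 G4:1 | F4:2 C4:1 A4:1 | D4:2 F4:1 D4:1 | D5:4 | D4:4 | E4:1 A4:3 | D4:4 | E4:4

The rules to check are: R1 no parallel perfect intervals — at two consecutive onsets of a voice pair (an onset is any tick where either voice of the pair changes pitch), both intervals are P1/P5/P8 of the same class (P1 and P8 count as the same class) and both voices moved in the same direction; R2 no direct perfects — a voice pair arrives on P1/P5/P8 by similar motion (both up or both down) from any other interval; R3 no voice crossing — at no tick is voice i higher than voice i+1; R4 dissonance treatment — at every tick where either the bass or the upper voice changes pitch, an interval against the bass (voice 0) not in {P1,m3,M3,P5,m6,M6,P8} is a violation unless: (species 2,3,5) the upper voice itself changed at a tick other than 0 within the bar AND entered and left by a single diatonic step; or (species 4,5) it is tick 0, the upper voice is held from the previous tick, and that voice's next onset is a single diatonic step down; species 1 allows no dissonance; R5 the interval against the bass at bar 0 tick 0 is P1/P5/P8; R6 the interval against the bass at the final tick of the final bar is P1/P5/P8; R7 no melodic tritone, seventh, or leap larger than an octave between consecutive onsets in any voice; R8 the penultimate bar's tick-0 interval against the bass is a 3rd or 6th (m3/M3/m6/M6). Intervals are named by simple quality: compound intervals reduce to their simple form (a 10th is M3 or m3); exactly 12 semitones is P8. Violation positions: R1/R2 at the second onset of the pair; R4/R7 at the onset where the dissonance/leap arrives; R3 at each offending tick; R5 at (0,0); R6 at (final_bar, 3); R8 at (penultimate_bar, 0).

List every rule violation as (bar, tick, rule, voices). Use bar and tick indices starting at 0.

bar 0: v0=E3 v1=E4 downbeat P8
bar 1: v0=G3 v1=B3 downbeat M3
bar 2: v0=A3 v1=F4 downbeat m6
bar 3: v0=B3 v1=D4 downbeat m3
bar 4: v0=D4 v1=D5 downbeat P8
bar 5: v0=B3 v1=D4 downbeat m3
bar 6: v0=A3 v1=E4 downbeat P5
bar 7: v0=F3 v1=D4 downbeat M6
bar 8: v0=E3 v1=E4 downbeat P8
  -> R4 @ bar 3 tick 2 v(0, 1): B3/F4 TT untreated
  -> R2 @ bar 4 tick 0 v(0, 1): B3/D4 m3 -> D4/D5 P8 similar

(3, 2, R4, (0, 1))
(4, 0, R2, (0, 1))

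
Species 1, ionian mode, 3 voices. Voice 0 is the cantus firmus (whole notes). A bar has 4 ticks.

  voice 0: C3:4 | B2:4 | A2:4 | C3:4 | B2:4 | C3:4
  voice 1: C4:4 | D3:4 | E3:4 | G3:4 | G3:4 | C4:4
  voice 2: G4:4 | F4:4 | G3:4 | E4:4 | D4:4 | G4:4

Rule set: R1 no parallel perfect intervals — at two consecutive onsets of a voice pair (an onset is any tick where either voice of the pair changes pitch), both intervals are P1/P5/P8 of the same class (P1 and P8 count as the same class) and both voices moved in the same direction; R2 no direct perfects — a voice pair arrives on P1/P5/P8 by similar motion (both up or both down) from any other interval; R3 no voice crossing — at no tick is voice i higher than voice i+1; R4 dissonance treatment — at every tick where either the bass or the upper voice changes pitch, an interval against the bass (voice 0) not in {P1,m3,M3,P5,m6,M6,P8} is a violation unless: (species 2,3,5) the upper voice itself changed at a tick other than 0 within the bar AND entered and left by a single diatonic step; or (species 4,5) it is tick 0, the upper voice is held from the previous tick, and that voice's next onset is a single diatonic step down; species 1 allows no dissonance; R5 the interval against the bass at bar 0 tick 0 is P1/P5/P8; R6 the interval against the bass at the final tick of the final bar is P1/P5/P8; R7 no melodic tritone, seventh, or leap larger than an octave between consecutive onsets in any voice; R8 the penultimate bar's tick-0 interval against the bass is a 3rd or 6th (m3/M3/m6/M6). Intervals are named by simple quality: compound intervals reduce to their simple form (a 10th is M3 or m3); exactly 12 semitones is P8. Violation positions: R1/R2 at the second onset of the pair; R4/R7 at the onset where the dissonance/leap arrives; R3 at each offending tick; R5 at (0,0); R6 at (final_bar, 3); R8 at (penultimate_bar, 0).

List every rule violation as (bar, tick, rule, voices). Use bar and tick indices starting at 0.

(1, 0, R4, (0, 2))
(1, 0, R7, (1,))
(2, 0, R4, (0, 2))
(2, 0, R7, (2,))
(3, 0, R1, (0, 1))
(5, 0, R1, (1, 2))
(5, 0, R2, (0, 1))
(5, 0, R2, (0, 2))

bar 0: v0=C3 v1=C4 v2=G4 downbeat P5
bar 1: v0=B2 v1=D3 v2=F4 downbeat TT
bar 2: v0=A2 v1=E3 v2=G3 downbeat m7
bar 3: v0=C3 v1=G3 v2=E4 downbeat M3
bar 4: v0=B2 v1=G3 v2=D4 downbeat m3
bar 5: v0=C3 v1=C4 v2=G4 downbeat P5
  -> R4 @ bar 1 tick 0 v(0, 2): B2/F4 TT untreated
  -> R7 @ bar 1 tick 0 v(1,): C4->D3 leap 10st
  -> R4 @ bar 2 tick 0 v(0, 2): A2/G3 m7 untreated
  -> R7 @ bar 2 tick 0 v(2,): F4->G3 leap 10st
  -> R1 @ bar 3 tick 0 v(0, 1): A2/E3 P5 -> C3/G3 P5 similar
  -> R1 @ bar 5 tick 0 v(1, 2): G3/D4 P5 -> C4/G4 P5 similar
  -> R2 @ bar 5 tick 0 v(0, 1): B2/G3 m6 -> C3/C4 P8 similar
  -> R2 @ bar 5 tick 0 v(0, 2): B2/D4 m3 -> C3/G4 P5 similar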